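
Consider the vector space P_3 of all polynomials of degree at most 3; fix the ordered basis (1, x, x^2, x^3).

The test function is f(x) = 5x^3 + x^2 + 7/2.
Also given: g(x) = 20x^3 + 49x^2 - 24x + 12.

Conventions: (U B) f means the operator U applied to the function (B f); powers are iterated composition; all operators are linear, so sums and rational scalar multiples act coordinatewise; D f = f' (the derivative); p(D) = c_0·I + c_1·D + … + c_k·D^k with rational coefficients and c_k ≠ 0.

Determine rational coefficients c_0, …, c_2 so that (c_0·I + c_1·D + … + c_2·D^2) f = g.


D^0 f = 5x^3 + x^2 + 7/2
D^1 f = 15x^2 + 2x
D^2 f = 30x + 2
matching coefficients of g against c_0 f + c_1 Df + … from the top degree down determines the c_i
solution: c_0 = 4, c_1 = 3, c_2 = -1

p(D) = 4·I + 3·D − D^2, i.e. c_0 = 4, c_1 = 3, c_2 = -1


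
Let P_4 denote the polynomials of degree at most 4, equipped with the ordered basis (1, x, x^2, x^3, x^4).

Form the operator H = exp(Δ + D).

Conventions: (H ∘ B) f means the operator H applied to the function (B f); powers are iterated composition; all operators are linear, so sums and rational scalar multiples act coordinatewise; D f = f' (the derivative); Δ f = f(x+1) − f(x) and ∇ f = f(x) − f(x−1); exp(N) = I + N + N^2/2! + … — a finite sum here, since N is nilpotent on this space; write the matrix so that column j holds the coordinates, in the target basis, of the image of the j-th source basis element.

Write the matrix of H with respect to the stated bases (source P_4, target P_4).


the matrix is [[1, 2, 5, 15, 52]; [0, 1, 4, 15, 60]; [0, 0, 1, 6, 30]; [0, 0, 0, 1, 8]; [0, 0, 0, 0, 1]] (rows listed top to bottom)

image of 1: 1
image of x: x + 2
image of x^2: x^2 + 4x + 5
image of x^3: x^3 + 6x^2 + 15x + 15
image of x^4: x^4 + 8x^3 + 30x^2 + 60x + 52
each image's coordinates form column j of the matrix


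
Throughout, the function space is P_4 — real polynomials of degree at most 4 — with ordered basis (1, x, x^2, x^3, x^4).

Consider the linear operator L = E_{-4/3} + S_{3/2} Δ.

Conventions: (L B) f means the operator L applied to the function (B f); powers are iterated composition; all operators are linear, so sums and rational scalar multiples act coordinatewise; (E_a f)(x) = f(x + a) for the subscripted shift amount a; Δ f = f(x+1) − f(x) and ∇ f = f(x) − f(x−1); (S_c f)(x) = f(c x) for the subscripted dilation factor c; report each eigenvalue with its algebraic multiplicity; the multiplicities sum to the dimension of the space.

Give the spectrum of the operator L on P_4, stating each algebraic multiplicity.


image of 1: 1
image of x: x - 1/3
image of x^2: x^2 + (1/3)x + 25/9
image of x^3: x^3 + (11/4)x^2 + (59/6)x - 37/27
image of x^4: x^4 + (49/6)x^3 + (145/6)x^2 - (94/27)x + 337/81
the matrix is upper triangular; its diagonal is (1, 1, 1, 1, 1)
for a triangular matrix the eigenvalues are the diagonal entries, with algebraic multiplicity their repetition count

λ = 1 (multiplicity 5)


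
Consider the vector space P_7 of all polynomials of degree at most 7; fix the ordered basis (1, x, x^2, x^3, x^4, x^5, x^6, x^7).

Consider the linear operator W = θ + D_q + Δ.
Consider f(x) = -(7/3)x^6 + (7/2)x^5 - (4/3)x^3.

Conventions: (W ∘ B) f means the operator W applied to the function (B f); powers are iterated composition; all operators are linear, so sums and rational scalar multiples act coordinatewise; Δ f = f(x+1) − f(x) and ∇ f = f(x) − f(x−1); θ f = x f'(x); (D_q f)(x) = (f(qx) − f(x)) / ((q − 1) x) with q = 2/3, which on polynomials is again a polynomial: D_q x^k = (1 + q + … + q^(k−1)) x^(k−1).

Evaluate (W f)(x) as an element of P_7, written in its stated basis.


θ f = -14x^6 + (35/2)x^5 - 4x^3
D_q f = -(4655/729)x^5 + (1477/162)x^4 - (76/27)x^2
Δ f = -14x^5 - (35/2)x^4 - (35/3)x^3 - 4x^2 - (1/2)x - 1/6
(θ + D_q + Δ) f = -14x^6 - (4207/1458)x^5 - (679/81)x^4 - (47/3)x^3 - (184/27)x^2 - (1/2)x - 1/6

the result is g(x) = -14x^6 - (4207/1458)x^5 - (679/81)x^4 - (47/3)x^3 - (184/27)x^2 - (1/2)x - 1/6


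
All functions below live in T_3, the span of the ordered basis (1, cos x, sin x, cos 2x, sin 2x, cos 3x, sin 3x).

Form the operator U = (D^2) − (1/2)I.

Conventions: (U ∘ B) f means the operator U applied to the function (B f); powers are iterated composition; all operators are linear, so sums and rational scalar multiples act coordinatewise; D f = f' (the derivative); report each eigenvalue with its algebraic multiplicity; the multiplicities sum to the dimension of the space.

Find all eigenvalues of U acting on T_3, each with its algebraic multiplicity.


image of 1: -1/2
image of cos x: -(3/2)cos x
image of sin x: -(3/2)sin x
image of cos 2x: -(9/2)cos 2x
image of sin 2x: -(9/2)sin 2x
image of cos 3x: -(19/2)cos 3x
image of sin 3x: -(19/2)sin 3x
the matrix is diagonal; its diagonal is (-1/2, -3/2, -3/2, -9/2, -9/2, -19/2, -19/2)
for a triangular matrix the eigenvalues are the diagonal entries, with algebraic multiplicity their repetition count

λ = -19/2 (multiplicity 2), λ = -9/2 (multiplicity 2), λ = -3/2 (multiplicity 2), λ = -1/2 (multiplicity 1)


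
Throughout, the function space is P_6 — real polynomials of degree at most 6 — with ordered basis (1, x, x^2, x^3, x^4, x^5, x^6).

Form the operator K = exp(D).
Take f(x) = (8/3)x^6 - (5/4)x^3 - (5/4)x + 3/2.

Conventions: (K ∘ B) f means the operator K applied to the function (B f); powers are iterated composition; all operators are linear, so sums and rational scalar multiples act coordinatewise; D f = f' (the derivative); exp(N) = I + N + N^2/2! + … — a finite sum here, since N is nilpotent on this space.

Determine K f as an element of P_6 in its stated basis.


the result is g(x) = (8/3)x^6 + 16x^5 + 40x^4 + (625/12)x^3 + (145/4)x^2 + 11x + 5/3

order-1 term: 16x^5 - (15/4)x^2 - 5/4
order-2 term: 40x^4 - (15/4)x
order-3 term: (160/3)x^3 - 5/4
order-4 term: 40x^2
order-5 term: 16x
order-6 term: 8/3
the series for exp(D) f terminates at order 6
exp(D) f = (8/3)x^6 + 16x^5 + 40x^4 + (625/12)x^3 + (145/4)x^2 + 11x + 5/3


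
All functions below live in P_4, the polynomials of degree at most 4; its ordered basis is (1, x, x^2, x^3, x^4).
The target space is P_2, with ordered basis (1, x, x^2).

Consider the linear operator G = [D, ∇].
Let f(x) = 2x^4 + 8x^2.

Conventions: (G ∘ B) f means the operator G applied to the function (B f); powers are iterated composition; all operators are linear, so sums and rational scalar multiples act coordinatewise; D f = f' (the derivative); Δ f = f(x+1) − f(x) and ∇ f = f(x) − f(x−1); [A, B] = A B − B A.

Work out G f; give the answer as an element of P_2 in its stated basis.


the image equals g(x) = 0

∇ f = 8x^3 - 12x^2 + 24x - 10
D ∇ f = 24x^2 - 24x + 24
D f = 8x^3 + 16x
∇ D f = 24x^2 - 24x + 24
[D, ∇] f = 0


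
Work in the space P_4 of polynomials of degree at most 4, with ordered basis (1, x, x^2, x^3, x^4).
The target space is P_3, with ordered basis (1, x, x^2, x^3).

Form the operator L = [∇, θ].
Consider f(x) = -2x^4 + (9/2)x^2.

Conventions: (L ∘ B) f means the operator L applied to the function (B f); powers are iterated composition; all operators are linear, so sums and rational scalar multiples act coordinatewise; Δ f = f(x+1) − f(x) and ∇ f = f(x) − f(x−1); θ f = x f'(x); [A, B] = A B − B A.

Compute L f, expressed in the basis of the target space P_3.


θ f = -8x^4 + 9x^2
∇ θ f = -32x^3 + 48x^2 - 14x - 1
∇ f = -8x^3 + 12x^2 + x - 5/2
θ ∇ f = -24x^3 + 24x^2 + x
[∇, θ] f = -8x^3 + 24x^2 - 15x - 1

g(x) = -8x^3 + 24x^2 - 15x - 1


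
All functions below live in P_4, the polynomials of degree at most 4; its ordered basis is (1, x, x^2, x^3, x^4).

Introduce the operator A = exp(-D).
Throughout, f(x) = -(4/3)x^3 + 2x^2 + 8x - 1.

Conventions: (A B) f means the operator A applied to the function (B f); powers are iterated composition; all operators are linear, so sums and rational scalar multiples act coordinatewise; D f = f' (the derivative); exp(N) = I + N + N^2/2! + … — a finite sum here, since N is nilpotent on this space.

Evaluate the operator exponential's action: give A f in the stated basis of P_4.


order-1 term: 4x^2 - 4x - 8
order-2 term: -4x + 2
order-3 term: 4/3
the series for exp(-D) f terminates at order 3
exp(-D) f = -(4/3)x^3 + 6x^2 - 17/3

g(x) = -(4/3)x^3 + 6x^2 - 17/3


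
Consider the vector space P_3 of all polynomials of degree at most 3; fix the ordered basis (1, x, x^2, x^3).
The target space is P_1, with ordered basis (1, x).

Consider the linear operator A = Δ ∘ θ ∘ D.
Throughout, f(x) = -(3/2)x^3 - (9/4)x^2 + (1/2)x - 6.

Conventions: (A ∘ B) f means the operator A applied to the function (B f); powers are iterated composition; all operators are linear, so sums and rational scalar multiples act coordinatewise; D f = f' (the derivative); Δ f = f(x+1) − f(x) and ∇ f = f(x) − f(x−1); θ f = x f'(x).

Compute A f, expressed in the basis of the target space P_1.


D f = -(9/2)x^2 - (9/2)x + 1/2
θ D f = -9x^2 - (9/2)x
Δ θ D f = -18x - 27/2

g(x) = -18x - 27/2


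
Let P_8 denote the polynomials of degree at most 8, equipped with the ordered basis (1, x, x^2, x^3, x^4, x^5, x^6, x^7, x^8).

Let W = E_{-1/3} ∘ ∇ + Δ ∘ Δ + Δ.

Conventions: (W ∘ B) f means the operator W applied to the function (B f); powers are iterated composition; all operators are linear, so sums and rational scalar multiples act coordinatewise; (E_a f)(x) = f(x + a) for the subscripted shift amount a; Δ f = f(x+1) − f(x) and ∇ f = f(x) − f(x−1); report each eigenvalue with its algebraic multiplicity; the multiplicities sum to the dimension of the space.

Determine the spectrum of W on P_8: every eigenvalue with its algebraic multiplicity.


λ = 0 (multiplicity 9)

image of 1: 0
image of x: 2
image of x^2: 4x + 4/3
image of x^3: 6x^2 + 4x + 28/3
image of x^4: 8x^3 + 8x^2 + (112/3)x + 320/27
image of x^5: 10x^4 + (40/3)x^3 + (280/3)x^2 + (1600/27)x + 2852/81
image of x^6: 12x^5 + 20x^4 + (560/3)x^3 + (1600/9)x^2 + (5704/27)x + 4648/81
image of x^7: 14x^6 + 28x^5 + (980/3)x^4 + (11200/27)x^3 + (19964/27)x^2 + (32536/81)x + 98044/729
image of x^8: 16x^7 + (112/3)x^6 + (1568/3)x^5 + (22400/27)x^4 + (159712/81)x^3 + (130144/81)x^2 + (784352/729)x + 535840/2187
the matrix is upper triangular; its diagonal is (0, 0, 0, 0, 0, 0, 0, 0, 0)
for a triangular matrix the eigenvalues are the diagonal entries, with algebraic multiplicity their repetition count


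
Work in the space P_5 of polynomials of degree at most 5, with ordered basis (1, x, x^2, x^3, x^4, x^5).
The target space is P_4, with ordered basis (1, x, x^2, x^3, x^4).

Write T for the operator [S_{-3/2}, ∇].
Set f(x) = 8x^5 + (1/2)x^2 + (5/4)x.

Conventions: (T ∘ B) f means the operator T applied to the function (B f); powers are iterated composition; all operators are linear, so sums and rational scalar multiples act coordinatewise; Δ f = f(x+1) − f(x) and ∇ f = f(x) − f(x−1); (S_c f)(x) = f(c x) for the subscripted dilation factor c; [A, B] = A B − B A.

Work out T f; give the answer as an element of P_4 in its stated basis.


∇ f = 40x^4 - 80x^3 + 80x^2 - 39x + 35/4
S_{-3/2} ∇ f = (405/2)x^4 + 270x^3 + 180x^2 + (117/2)x + 35/4
S_{-3/2} f = -(243/4)x^5 + (9/8)x^2 - (15/8)x
∇ S_{-3/2} f = -(1215/4)x^4 + (1215/2)x^3 - (1215/2)x^2 + 306x - 255/4
[S_{-3/2}, ∇] f = (2025/4)x^4 - (675/2)x^3 + (1575/2)x^2 - (495/2)x + 145/2

the image equals g(x) = (2025/4)x^4 - (675/2)x^3 + (1575/2)x^2 - (495/2)x + 145/2


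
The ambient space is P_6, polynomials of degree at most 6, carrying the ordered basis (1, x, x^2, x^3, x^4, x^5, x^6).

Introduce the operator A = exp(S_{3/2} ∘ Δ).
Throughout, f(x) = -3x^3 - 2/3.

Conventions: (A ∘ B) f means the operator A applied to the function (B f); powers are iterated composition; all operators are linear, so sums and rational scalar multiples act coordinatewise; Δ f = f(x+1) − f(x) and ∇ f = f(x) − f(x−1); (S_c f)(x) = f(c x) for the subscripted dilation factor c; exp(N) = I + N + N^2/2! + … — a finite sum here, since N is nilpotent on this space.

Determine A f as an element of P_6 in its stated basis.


the image equals g(x) = -3x^3 - (81/4)x^2 - (351/8)x - 92/3

order-1 term: -(81/4)x^2 - (27/2)x - 3
order-2 term: -(243/8)x - 135/8
order-3 term: -81/8
the series for exp(S_{3/2} ∘ Δ) f terminates at order 3
exp(S_{3/2} ∘ Δ) f = -3x^3 - (81/4)x^2 - (351/8)x - 92/3


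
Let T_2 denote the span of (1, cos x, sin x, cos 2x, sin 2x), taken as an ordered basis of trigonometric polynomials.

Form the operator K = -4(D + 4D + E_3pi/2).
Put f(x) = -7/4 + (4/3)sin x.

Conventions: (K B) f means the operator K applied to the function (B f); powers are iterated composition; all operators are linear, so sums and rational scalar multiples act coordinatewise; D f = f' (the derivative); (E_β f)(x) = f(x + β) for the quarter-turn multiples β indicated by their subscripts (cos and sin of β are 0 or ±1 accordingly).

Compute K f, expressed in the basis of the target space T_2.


g(x) = 7 - (64/3)cos x

D f = (4/3)cos x
D f = (4/3)cos x
(4D) f = (16/3)cos x
E_3pi/2 f = -7/4 - (4/3)cos x
(D + 4D + E_3pi/2) f = -7/4 + (16/3)cos x
(-4(D + 4D + E_3pi/2)) f = 7 - (64/3)cos x


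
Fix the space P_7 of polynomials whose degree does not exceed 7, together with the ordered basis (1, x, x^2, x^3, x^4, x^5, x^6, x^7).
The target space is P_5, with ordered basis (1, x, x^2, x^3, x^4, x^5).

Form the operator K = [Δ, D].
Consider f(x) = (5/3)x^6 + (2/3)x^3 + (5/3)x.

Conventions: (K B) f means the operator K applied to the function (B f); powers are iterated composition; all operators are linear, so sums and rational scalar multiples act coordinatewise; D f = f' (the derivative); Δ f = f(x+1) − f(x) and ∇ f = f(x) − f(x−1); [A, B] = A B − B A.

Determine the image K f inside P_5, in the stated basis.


D f = 10x^5 + 2x^2 + 5/3
Δ D f = 50x^4 + 100x^3 + 100x^2 + 54x + 12
Δ f = 10x^5 + 25x^4 + (100/3)x^3 + 27x^2 + 12x + 4
D Δ f = 50x^4 + 100x^3 + 100x^2 + 54x + 12
[Δ, D] f = 0

the image equals g(x) = 0


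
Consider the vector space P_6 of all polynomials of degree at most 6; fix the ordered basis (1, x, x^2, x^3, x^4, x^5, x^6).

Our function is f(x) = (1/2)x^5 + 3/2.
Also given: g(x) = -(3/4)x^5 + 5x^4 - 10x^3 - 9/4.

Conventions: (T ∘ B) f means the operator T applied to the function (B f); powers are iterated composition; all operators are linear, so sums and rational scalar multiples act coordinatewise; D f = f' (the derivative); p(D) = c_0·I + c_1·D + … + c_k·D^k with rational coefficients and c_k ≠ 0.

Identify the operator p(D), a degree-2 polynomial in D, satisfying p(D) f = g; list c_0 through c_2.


D^0 f = (1/2)x^5 + 3/2
D^1 f = (5/2)x^4
D^2 f = 10x^3
matching coefficients of g against c_0 f + c_1 Df + … from the top degree down determines the c_i
solution: c_0 = -3/2, c_1 = 2, c_2 = -1

c_0 = -3/2, c_1 = 2, c_2 = -1


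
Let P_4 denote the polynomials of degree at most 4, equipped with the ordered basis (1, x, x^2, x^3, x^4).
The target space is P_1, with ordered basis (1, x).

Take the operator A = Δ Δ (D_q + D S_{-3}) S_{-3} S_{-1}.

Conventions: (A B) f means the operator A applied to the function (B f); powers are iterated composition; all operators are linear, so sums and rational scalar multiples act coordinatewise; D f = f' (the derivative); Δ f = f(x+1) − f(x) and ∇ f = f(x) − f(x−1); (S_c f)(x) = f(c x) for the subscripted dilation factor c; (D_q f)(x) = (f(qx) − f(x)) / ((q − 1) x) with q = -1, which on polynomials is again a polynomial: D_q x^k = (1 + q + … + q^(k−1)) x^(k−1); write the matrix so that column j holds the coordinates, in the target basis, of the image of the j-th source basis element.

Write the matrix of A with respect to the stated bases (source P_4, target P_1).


the matrix is [[0, 0, 0, -4320, 157464]; [0, 0, 0, 0, 157464]] (rows listed top to bottom)

image of 1: 0
image of x: 0
image of x^2: 0
image of x^3: -4320
image of x^4: 157464x + 157464
each image's coordinates form column j of the matrix


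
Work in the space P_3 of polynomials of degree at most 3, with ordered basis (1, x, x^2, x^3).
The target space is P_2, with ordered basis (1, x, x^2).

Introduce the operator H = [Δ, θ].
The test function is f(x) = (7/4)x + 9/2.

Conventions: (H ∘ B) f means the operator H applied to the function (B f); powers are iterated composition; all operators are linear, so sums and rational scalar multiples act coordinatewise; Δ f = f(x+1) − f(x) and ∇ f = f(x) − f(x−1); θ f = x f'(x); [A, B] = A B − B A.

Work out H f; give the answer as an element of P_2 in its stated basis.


θ f = (7/4)x
Δ θ f = 7/4
Δ f = 7/4
θ Δ f = 0
[Δ, θ] f = 7/4

the image equals g(x) = 7/4


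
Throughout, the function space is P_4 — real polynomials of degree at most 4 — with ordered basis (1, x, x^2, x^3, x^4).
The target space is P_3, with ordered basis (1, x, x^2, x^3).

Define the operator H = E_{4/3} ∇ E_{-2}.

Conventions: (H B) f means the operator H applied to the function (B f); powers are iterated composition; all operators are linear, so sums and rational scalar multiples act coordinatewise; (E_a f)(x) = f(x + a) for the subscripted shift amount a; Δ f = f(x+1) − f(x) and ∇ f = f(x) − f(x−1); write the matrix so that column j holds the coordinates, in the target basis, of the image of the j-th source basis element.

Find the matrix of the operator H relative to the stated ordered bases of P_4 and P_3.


the matrix is [[0, 1, -7/3, 13/3, -203/27]; [0, 0, 2, -7, 52/3]; [0, 0, 0, 3, -14]; [0, 0, 0, 0, 4]] (rows listed top to bottom)

image of 1: 0
image of x: 1
image of x^2: 2x - 7/3
image of x^3: 3x^2 - 7x + 13/3
image of x^4: 4x^3 - 14x^2 + (52/3)x - 203/27
each image's coordinates form column j of the matrix


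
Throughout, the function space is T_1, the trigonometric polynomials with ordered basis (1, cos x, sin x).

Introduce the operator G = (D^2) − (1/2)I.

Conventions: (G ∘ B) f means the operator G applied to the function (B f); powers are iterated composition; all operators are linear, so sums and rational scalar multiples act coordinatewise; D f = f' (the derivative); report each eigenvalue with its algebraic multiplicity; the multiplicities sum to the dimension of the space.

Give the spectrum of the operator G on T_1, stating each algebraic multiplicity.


λ = -3/2 (multiplicity 2), λ = -1/2 (multiplicity 1)

image of 1: -1/2
image of cos x: -(3/2)cos x
image of sin x: -(3/2)sin x
the matrix is diagonal; its diagonal is (-1/2, -3/2, -3/2)
for a triangular matrix the eigenvalues are the diagonal entries, with algebraic multiplicity their repetition count


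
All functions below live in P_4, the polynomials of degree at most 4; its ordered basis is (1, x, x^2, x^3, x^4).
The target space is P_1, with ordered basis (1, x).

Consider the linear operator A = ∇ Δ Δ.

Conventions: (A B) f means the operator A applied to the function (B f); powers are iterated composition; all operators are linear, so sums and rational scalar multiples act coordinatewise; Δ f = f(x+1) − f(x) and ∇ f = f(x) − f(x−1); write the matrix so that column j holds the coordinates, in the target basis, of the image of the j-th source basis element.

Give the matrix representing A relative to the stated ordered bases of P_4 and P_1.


the matrix is [[0, 0, 0, 6, 12]; [0, 0, 0, 0, 24]] (rows listed top to bottom)

image of 1: 0
image of x: 0
image of x^2: 0
image of x^3: 6
image of x^4: 24x + 12
each image's coordinates form column j of the matrix


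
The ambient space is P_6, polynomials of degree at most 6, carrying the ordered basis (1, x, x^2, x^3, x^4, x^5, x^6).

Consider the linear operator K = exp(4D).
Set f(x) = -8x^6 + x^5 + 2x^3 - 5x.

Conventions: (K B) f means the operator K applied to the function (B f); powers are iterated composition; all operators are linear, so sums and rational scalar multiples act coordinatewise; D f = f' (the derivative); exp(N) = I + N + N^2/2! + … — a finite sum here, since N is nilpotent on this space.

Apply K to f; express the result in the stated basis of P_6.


the result is g(x) = -8x^6 - 191x^5 - 1900x^4 - 10078x^3 - 30056x^2 - 47781x - 31636

order-1 term: -192x^5 + 20x^4 + 24x^2 - 20
order-2 term: -1920x^4 + 160x^3 + 96x
order-3 term: -10240x^3 + 640x^2 + 128
order-4 term: -30720x^2 + 1280x
order-5 term: -49152x + 1024
order-6 term: -32768
the series for exp(4D) f terminates at order 6
exp(4D) f = -8x^6 - 191x^5 - 1900x^4 - 10078x^3 - 30056x^2 - 47781x - 31636


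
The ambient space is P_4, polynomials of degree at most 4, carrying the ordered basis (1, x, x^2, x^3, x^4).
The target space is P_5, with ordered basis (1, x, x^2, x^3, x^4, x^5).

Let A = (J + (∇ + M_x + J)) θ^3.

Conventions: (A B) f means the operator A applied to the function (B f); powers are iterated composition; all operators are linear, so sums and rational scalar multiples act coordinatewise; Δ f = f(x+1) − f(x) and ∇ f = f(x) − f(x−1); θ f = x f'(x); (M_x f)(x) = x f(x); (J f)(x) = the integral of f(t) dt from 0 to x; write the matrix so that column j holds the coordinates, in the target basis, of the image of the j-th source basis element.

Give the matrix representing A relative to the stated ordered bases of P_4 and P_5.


image of 1: 0
image of x: 2x^2 + 1
image of x^2: (40/3)x^3 + 16x - 8
image of x^3: (81/2)x^4 + 81x^2 - 81x + 27
image of x^4: (448/5)x^5 + 256x^3 - 384x^2 + 256x - 64
each image's coordinates form column j of the matrix

the matrix is [[0, 1, -8, 27, -64]; [0, 0, 16, -81, 256]; [0, 2, 0, 81, -384]; [0, 0, 40/3, 0, 256]; [0, 0, 0, 81/2, 0]; [0, 0, 0, 0, 448/5]] (rows listed top to bottom)


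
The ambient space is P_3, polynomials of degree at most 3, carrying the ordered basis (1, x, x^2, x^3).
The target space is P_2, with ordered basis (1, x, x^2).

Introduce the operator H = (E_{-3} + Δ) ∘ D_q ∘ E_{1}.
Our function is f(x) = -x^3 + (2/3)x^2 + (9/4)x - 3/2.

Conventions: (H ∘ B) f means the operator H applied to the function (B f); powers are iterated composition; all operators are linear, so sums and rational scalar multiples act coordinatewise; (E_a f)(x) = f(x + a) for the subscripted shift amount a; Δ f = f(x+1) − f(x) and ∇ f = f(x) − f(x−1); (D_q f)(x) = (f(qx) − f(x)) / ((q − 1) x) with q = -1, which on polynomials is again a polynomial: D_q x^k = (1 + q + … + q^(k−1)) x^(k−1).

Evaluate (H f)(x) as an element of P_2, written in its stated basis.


E_{1} f = -x^3 - (7/3)x^2 + (7/12)x + 5/12
D_q E_{1} f = -x^2 + 7/12
E_{-3} (D_q ∘ E_{1}) f = -x^2 + 6x - 101/12
Δ (D_q ∘ E_{1}) f = -2x - 1
(E_{-3} + Δ) (D_q ∘ E_{1}) f = -x^2 + 4x - 113/12

the image equals g(x) = -x^2 + 4x - 113/12


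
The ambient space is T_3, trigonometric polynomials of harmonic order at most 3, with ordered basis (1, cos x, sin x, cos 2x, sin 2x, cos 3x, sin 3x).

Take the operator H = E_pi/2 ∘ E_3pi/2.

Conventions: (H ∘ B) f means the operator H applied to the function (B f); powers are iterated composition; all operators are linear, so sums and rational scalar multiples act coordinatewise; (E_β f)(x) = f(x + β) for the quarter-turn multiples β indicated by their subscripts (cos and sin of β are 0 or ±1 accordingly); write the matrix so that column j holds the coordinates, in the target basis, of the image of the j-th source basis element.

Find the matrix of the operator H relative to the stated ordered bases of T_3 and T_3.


the matrix is [[1, 0, 0, 0, 0, 0, 0]; [0, 1, 0, 0, 0, 0, 0]; [0, 0, 1, 0, 0, 0, 0]; [0, 0, 0, 1, 0, 0, 0]; [0, 0, 0, 0, 1, 0, 0]; [0, 0, 0, 0, 0, 1, 0]; [0, 0, 0, 0, 0, 0, 1]] (rows listed top to bottom)

image of 1: 1
image of cos x: cos x
image of sin x: sin x
image of cos 2x: cos 2x
image of sin 2x: sin 2x
image of cos 3x: cos 3x
image of sin 3x: sin 3x
each image's coordinates form column j of the matrix


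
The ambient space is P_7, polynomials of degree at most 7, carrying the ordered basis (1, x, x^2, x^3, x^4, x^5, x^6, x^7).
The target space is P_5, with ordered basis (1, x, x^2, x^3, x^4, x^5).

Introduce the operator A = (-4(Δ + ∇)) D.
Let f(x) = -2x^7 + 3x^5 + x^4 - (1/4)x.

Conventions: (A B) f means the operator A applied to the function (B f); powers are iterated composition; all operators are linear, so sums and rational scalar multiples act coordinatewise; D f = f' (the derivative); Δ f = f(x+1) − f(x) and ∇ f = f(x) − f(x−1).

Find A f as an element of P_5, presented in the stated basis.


the result is g(x) = 672x^5 + 1760x^3 - 96x^2 + 192x - 32

D f = -14x^6 + 15x^4 + 4x^3 - 1/4
Δ D f = -84x^5 - 210x^4 - 220x^3 - 108x^2 - 12x + 5
∇ D f = -84x^5 + 210x^4 - 220x^3 + 132x^2 - 36x + 3
(Δ + ∇) D f = -168x^5 - 440x^3 + 24x^2 - 48x + 8
(-4(Δ + ∇)) D f = 672x^5 + 1760x^3 - 96x^2 + 192x - 32


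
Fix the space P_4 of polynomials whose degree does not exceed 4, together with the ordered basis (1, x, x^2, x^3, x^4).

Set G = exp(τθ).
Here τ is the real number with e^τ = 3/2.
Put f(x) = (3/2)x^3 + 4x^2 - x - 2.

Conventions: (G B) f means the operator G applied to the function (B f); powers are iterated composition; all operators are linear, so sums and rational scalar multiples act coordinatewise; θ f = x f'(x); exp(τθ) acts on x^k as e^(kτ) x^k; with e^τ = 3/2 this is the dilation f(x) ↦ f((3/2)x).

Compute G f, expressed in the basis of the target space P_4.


the image equals g(x) = (81/16)x^3 + 9x^2 - (3/2)x - 2

exp(τθ) x^k = e^(kτ) x^k; with e^τ = 3/2 this sends x^k to (3/2)^k x^k
x ↦ 3/2 x
x^2 ↦ 9/4 x^2
x^3 ↦ 27/8 x^3
applying this coordinatewise to f: exp(τθ) f = (81/16)x^3 + 9x^2 - (3/2)x - 2


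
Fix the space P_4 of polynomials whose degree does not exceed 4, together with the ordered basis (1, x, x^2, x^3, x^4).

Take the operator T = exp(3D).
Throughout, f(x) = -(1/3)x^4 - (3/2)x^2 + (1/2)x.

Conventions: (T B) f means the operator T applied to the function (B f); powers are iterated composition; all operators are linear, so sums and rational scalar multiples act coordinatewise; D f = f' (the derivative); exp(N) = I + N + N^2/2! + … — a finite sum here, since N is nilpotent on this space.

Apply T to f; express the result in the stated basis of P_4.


the image equals g(x) = -(1/3)x^4 - 4x^3 - (39/2)x^2 - (89/2)x - 39

order-1 term: -4x^3 - 9x + 3/2
order-2 term: -18x^2 - 27/2
order-3 term: -36x
order-4 term: -27
the series for exp(3D) f terminates at order 4
exp(3D) f = -(1/3)x^4 - 4x^3 - (39/2)x^2 - (89/2)x - 39


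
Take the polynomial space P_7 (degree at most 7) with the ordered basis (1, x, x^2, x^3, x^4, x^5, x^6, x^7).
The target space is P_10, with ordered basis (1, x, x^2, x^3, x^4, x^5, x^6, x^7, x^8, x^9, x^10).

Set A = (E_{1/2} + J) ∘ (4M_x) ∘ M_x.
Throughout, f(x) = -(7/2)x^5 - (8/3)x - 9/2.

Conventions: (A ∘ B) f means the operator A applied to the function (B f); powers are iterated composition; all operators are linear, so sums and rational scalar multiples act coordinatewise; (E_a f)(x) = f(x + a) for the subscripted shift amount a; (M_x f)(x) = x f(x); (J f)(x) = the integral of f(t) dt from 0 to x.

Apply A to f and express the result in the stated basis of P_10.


M_x f = -(7/2)x^6 - (8/3)x^2 - (9/2)x
M_x M_x f = -(7/2)x^7 - (8/3)x^3 - (9/2)x^2
(4M_x) M_x f = -14x^7 - (32/3)x^3 - 18x^2
E_{1/2} (4M_x) M_x f = -14x^7 - 49x^6 - (147/2)x^5 - (245/4)x^4 - (991/24)x^3 - (691/16)x^2 - (881/32)x - 1141/192
J (4M_x) M_x f = -(7/4)x^8 - (8/3)x^4 - 6x^3
(E_{1/2} + J) (4M_x) M_x f = -(7/4)x^8 - 14x^7 - 49x^6 - (147/2)x^5 - (767/12)x^4 - (1135/24)x^3 - (691/16)x^2 - (881/32)x - 1141/192

the result is g(x) = -(7/4)x^8 - 14x^7 - 49x^6 - (147/2)x^5 - (767/12)x^4 - (1135/24)x^3 - (691/16)x^2 - (881/32)x - 1141/192


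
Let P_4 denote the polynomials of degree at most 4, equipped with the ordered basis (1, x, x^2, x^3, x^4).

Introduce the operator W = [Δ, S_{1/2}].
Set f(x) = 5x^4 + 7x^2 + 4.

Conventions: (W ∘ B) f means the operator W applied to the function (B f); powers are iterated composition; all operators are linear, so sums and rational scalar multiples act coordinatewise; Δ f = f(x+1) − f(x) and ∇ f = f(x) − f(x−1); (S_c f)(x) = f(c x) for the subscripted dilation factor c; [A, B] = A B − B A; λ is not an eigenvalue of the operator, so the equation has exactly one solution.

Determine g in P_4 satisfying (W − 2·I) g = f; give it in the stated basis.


write g with unknown coordinates in the stated basis and equate coefficients in (W − 2·I) g = f
solving from the highest basis element down gives g = -(5/2)x^4 + (5/16)x^3 - (551/256)x^2 + (2611/1024)x - 3257/4096
check: W g = (5/8)x^3 + (345/128)x^2 + (2611/512)x + 4935/2048
so W g − 2·g = 5x^4 + 7x^2 + 4 = f ✓

the result is g(x) = -(5/2)x^4 + (5/16)x^3 - (551/256)x^2 + (2611/1024)x - 3257/4096


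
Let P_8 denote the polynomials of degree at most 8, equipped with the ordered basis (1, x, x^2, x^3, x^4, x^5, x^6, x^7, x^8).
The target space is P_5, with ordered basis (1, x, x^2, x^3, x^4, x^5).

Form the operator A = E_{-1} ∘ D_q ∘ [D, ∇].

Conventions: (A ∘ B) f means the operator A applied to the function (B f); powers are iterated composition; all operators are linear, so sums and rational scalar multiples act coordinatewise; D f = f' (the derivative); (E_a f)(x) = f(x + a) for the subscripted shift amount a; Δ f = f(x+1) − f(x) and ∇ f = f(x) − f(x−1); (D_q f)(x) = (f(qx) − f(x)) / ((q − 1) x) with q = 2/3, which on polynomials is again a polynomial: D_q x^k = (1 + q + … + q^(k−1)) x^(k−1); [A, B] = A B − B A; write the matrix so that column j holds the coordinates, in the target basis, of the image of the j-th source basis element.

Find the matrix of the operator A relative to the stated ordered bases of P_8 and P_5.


image of 1: 0
image of x: 0
image of x^2: 0
image of x^3: 0
image of x^4: 0
image of x^5: 0
image of x^6: 0
image of x^7: 0
image of x^8: 0
each image's coordinates form column j of the matrix

the matrix is [[0, 0, 0, 0, 0, 0, 0, 0, 0]; [0, 0, 0, 0, 0, 0, 0, 0, 0]; [0, 0, 0, 0, 0, 0, 0, 0, 0]; [0, 0, 0, 0, 0, 0, 0, 0, 0]; [0, 0, 0, 0, 0, 0, 0, 0, 0]; [0, 0, 0, 0, 0, 0, 0, 0, 0]] (rows listed top to bottom)


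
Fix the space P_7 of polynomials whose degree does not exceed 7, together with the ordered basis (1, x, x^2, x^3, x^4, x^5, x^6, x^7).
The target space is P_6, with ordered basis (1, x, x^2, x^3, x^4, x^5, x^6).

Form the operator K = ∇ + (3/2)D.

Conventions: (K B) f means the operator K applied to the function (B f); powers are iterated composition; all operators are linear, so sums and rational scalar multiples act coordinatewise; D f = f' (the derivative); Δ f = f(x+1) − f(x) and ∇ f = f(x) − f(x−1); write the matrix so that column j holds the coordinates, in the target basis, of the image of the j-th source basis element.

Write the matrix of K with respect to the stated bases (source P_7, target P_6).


the matrix is [[0, 5/2, -1, 1, -1, 1, -1, 1]; [0, 0, 5, -3, 4, -5, 6, -7]; [0, 0, 0, 15/2, -6, 10, -15, 21]; [0, 0, 0, 0, 10, -10, 20, -35]; [0, 0, 0, 0, 0, 25/2, -15, 35]; [0, 0, 0, 0, 0, 0, 15, -21]; [0, 0, 0, 0, 0, 0, 0, 35/2]] (rows listed top to bottom)

image of 1: 0
image of x: 5/2
image of x^2: 5x - 1
image of x^3: (15/2)x^2 - 3x + 1
image of x^4: 10x^3 - 6x^2 + 4x - 1
image of x^5: (25/2)x^4 - 10x^3 + 10x^2 - 5x + 1
image of x^6: 15x^5 - 15x^4 + 20x^3 - 15x^2 + 6x - 1
image of x^7: (35/2)x^6 - 21x^5 + 35x^4 - 35x^3 + 21x^2 - 7x + 1
each image's coordinates form column j of the matrix


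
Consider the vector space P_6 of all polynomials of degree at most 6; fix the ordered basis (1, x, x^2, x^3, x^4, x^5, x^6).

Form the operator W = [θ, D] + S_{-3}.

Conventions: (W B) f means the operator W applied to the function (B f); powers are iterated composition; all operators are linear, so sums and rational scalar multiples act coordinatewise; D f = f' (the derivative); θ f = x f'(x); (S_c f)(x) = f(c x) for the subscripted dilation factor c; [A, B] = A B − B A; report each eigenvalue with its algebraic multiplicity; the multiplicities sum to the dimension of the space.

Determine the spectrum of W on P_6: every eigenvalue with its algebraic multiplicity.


image of 1: 1
image of x: -3x - 1
image of x^2: 9x^2 - 2x
image of x^3: -27x^3 - 3x^2
image of x^4: 81x^4 - 4x^3
image of x^5: -243x^5 - 5x^4
image of x^6: 729x^6 - 6x^5
the matrix is upper triangular; its diagonal is (1, -3, 9, -27, 81, -243, 729)
for a triangular matrix the eigenvalues are the diagonal entries, with algebraic multiplicity their repetition count

λ = -243 (multiplicity 1), λ = -27 (multiplicity 1), λ = -3 (multiplicity 1), λ = 1 (multiplicity 1), λ = 9 (multiplicity 1), λ = 81 (multiplicity 1), λ = 729 (multiplicity 1)


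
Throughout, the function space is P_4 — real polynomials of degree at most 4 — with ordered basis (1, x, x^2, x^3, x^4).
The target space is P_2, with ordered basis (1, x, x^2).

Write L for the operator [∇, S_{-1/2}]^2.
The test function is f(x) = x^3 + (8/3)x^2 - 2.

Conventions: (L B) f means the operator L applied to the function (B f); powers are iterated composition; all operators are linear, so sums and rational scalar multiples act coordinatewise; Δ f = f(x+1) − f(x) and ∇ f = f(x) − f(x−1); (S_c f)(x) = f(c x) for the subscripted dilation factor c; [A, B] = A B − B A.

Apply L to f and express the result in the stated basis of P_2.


S_{-1/2} f = -(1/8)x^3 + (2/3)x^2 - 2
∇ S_{-1/2} f = -(3/8)x^2 + (41/24)x - 19/24
∇ f = 3x^2 + (7/3)x - 5/3
S_{-1/2} ∇ f = (3/4)x^2 - (7/6)x - 5/3
[∇, S_{-1/2}] f = -(9/8)x^2 + (23/8)x + 7/8
S_{-1/2} [∇, S_{-1/2}] f = -(9/32)x^2 - (23/16)x + 7/8
∇ S_{-1/2} [∇, S_{-1/2}] f = -(9/16)x - 37/32
∇ [∇, S_{-1/2}] f = -(9/4)x + 4
S_{-1/2} ∇ [∇, S_{-1/2}] f = (9/8)x + 4
[∇, S_{-1/2}] [∇, S_{-1/2}] f = -(27/16)x - 165/32

g(x) = -(27/16)x - 165/32


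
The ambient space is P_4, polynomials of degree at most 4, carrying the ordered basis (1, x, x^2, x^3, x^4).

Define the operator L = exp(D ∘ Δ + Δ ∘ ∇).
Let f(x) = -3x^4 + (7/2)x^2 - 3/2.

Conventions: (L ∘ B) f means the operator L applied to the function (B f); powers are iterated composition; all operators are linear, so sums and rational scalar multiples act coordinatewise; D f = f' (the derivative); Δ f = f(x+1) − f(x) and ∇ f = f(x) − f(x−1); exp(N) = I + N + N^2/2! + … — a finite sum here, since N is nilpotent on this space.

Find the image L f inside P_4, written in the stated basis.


the image equals g(x) = -3x^4 - (137/2)x^2 - 36x - 299/2

order-1 term: -72x^2 - 36x - 4
order-2 term: -144
the series for exp(D ∘ Δ + Δ ∘ ∇) f terminates at order 2
exp(D ∘ Δ + Δ ∘ ∇) f = -3x^4 - (137/2)x^2 - 36x - 299/2


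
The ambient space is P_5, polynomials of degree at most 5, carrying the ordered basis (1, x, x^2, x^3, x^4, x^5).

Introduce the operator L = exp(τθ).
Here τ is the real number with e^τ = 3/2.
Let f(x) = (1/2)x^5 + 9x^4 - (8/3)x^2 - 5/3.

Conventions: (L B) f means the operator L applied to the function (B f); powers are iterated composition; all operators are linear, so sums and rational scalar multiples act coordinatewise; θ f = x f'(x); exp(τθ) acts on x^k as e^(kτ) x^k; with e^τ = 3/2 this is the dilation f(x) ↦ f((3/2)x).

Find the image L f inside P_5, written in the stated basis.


g(x) = (243/64)x^5 + (729/16)x^4 - 6x^2 - 5/3

exp(τθ) x^k = e^(kτ) x^k; with e^τ = 3/2 this sends x^k to (3/2)^k x^k
x^2 ↦ 9/4 x^2
x^4 ↦ 81/16 x^4
x^5 ↦ 243/32 x^5
applying this coordinatewise to f: exp(τθ) f = (243/64)x^5 + (729/16)x^4 - 6x^2 - 5/3


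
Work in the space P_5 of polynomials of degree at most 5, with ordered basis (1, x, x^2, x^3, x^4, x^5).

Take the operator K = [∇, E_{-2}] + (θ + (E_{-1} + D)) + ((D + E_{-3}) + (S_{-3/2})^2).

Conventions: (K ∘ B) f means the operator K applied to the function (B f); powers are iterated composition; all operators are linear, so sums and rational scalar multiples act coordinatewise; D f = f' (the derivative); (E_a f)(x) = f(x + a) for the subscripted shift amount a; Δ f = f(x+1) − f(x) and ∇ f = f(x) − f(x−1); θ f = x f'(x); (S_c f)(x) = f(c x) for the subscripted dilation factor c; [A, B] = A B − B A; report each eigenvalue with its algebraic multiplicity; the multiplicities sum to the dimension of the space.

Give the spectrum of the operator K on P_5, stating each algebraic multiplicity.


image of 1: 3
image of x: (21/4)x - 2
image of x^2: (145/16)x^2 - 4x + 10
image of x^3: (1049/64)x^3 - 6x^2 + 30x - 28
image of x^4: (8097/256)x^4 - 8x^3 + 60x^2 - 112x + 82
image of x^5: (66217/1024)x^5 - 10x^4 + 100x^3 - 280x^2 + 410x - 244
the matrix is upper triangular; its diagonal is (3, 21/4, 145/16, 1049/64, 8097/256, 66217/1024)
for a triangular matrix the eigenvalues are the diagonal entries, with algebraic multiplicity their repetition count

λ = 3 (multiplicity 1), λ = 21/4 (multiplicity 1), λ = 145/16 (multiplicity 1), λ = 1049/64 (multiplicity 1), λ = 8097/256 (multiplicity 1), λ = 66217/1024 (multiplicity 1)


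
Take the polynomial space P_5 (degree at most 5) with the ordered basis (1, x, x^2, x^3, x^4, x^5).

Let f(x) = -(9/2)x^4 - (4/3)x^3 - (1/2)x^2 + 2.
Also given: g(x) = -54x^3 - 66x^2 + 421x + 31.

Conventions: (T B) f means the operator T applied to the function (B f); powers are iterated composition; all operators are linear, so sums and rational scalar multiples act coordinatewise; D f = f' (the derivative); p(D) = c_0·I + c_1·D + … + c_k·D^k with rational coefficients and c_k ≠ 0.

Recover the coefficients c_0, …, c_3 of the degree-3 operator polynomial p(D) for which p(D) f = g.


p(D) = 3·D + D^2 − 4·D^3, i.e. c_0 = 0, c_1 = 3, c_2 = 1, c_3 = -4

D^0 f = -(9/2)x^4 - (4/3)x^3 - (1/2)x^2 + 2
D^1 f = -18x^3 - 4x^2 - x
D^2 f = -54x^2 - 8x - 1
D^3 f = -108x - 8
matching coefficients of g against c_0 f + c_1 Df + … from the top degree down determines the c_i
solution: c_0 = 0, c_1 = 3, c_2 = 1, c_3 = -4


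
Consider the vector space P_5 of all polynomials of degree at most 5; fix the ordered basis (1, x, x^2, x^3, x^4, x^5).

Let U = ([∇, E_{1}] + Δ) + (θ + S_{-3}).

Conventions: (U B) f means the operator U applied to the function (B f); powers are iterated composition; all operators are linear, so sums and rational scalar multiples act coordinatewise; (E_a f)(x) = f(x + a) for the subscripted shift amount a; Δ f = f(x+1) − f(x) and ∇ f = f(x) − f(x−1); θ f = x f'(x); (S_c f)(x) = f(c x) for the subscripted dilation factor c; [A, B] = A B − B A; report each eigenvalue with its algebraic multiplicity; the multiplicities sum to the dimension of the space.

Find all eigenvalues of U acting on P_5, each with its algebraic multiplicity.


λ = -238 (multiplicity 1), λ = -24 (multiplicity 1), λ = -2 (multiplicity 1), λ = 1 (multiplicity 1), λ = 11 (multiplicity 1), λ = 85 (multiplicity 1)

image of 1: 1
image of x: -2x + 1
image of x^2: 11x^2 + 2x + 1
image of x^3: -24x^3 + 3x^2 + 3x + 1
image of x^4: 85x^4 + 4x^3 + 6x^2 + 4x + 1
image of x^5: -238x^5 + 5x^4 + 10x^3 + 10x^2 + 5x + 1
the matrix is upper triangular; its diagonal is (1, -2, 11, -24, 85, -238)
for a triangular matrix the eigenvalues are the diagonal entries, with algebraic multiplicity their repetition count


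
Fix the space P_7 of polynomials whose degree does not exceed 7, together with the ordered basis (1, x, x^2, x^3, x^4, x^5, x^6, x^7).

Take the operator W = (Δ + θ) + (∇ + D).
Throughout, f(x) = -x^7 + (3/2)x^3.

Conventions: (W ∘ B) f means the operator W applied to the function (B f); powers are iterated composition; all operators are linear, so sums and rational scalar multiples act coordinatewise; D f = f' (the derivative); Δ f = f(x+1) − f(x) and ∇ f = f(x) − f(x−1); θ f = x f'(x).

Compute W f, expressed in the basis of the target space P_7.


Δ f = -7x^6 - 21x^5 - 35x^4 - 35x^3 - (33/2)x^2 - (5/2)x + 1/2
θ f = -7x^7 + (9/2)x^3
(Δ + θ) f = -7x^7 - 7x^6 - 21x^5 - 35x^4 - (61/2)x^3 - (33/2)x^2 - (5/2)x + 1/2
∇ f = -7x^6 + 21x^5 - 35x^4 + 35x^3 - (33/2)x^2 + (5/2)x + 1/2
D f = -7x^6 + (9/2)x^2
(∇ + D) f = -14x^6 + 21x^5 - 35x^4 + 35x^3 - 12x^2 + (5/2)x + 1/2
((Δ + θ) + (∇ + D)) f = -7x^7 - 21x^6 - 70x^4 + (9/2)x^3 - (57/2)x^2 + 1

g(x) = -7x^7 - 21x^6 - 70x^4 + (9/2)x^3 - (57/2)x^2 + 1
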